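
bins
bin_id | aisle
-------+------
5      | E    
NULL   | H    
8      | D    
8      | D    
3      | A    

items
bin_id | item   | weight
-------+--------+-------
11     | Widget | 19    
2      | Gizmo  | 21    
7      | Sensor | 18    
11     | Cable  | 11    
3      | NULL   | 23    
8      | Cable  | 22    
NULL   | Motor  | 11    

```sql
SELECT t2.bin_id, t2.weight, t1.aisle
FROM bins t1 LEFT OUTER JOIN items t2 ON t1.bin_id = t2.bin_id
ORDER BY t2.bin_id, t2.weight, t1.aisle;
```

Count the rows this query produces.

5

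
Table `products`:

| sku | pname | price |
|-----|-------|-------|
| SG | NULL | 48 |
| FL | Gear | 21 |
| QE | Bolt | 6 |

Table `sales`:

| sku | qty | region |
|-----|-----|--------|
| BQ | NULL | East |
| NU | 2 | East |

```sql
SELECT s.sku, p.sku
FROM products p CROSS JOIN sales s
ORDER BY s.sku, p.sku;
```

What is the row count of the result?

6

CROSS JOIN pairs every row of `products` with every row of `sales`: 3 × 2 = 6 rows.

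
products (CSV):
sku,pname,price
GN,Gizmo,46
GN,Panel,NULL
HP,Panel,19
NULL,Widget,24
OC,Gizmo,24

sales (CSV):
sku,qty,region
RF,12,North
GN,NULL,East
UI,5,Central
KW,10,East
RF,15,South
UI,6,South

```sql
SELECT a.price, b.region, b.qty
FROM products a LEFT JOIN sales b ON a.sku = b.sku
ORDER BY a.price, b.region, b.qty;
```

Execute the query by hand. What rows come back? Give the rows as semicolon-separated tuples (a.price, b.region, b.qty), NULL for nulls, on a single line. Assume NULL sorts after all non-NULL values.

(19, NULL, NULL); (24, NULL, NULL); (24, NULL, NULL); (46, East, NULL); (NULL, East, NULL)

LEFT JOIN keeps every row from `products`; unmatched rows get NULL for `sales`'s columns.
Matching on a.sku = b.sku. A NULL in a compared column never satisfies the condition.
- a (sku=GN) pairs with 1 row(s) of b.
- a (sku=GN) pairs with 1 row(s) of b.
- a (sku=HP) has no partner → padded with NULL.
- a (sku=NULL) has no partner → padded with NULL.
- a (sku=OC) has no partner → padded with NULL.
After projecting and ordering:
a.price | b.region | b.qty
19 | NULL | NULL
24 | NULL | NULL
24 | NULL | NULL
46 | East | NULL
NULL | East | NULL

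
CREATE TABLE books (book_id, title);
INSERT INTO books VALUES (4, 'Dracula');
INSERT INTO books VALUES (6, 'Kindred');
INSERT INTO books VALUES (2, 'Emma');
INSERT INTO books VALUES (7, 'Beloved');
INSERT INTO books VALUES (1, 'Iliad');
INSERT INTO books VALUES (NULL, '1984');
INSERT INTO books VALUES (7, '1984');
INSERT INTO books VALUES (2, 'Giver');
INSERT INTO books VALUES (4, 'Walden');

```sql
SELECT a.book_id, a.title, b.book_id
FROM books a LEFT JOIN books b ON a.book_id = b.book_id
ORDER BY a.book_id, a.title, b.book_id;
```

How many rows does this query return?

15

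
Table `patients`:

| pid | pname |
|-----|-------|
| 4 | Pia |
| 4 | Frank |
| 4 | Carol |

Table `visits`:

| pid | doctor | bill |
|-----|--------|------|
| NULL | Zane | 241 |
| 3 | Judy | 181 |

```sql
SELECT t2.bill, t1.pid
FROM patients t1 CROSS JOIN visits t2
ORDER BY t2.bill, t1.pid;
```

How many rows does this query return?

6

CROSS JOIN pairs every row of `patients` with every row of `visits`: 3 × 2 = 6 rows.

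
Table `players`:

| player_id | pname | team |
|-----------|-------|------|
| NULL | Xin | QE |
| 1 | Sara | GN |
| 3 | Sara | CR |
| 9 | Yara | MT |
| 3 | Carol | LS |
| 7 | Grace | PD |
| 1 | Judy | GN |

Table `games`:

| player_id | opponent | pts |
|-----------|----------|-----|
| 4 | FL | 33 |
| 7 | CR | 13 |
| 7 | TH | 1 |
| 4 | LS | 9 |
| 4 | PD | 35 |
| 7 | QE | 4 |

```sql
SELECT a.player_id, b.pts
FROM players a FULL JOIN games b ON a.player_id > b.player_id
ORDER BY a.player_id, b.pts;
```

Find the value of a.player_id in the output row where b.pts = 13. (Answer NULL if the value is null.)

9

FULL OUTER JOIN keeps every row from both sides; unmatched rows get NULL for the other side's columns.
Matching on a.player_id > b.player_id. A NULL in a compared column never satisfies the condition.
Matched pairs: 9; unmatched a rows kept: 5; unmatched b rows kept: 0.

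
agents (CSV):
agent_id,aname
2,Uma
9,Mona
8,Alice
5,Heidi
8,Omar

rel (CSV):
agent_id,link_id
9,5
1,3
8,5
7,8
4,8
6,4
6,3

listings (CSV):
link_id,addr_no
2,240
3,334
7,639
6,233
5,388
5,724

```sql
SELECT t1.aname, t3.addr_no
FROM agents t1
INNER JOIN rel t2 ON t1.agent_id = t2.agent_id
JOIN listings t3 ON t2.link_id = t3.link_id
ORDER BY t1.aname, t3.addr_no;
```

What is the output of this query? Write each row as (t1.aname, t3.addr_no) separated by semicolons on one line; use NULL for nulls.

(Alice, 388); (Alice, 724); (Mona, 388); (Mona, 724); (Omar, 388); (Omar, 724)

Evaluate left to right. First `agents t1 INNER JOIN rel t2` on agent_id: 3 row(s).
Then INNER JOIN `listings t3` on link_id: keep only rows whose t2.link_id appears in t3.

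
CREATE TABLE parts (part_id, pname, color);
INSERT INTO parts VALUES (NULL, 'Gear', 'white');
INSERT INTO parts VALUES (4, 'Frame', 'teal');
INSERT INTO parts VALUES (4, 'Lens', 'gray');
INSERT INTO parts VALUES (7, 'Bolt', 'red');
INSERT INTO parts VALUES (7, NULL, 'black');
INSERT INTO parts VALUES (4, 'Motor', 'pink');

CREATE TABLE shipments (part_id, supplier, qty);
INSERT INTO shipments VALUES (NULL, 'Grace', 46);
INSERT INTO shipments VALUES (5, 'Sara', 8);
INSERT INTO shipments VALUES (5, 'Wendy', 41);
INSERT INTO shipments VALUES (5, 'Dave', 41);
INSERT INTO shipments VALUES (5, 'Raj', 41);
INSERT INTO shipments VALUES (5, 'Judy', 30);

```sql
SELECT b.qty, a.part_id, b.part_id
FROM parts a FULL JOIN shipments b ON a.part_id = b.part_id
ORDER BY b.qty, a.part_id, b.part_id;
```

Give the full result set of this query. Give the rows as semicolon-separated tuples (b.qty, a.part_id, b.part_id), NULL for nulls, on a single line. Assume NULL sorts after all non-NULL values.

(8, NULL, 5); (30, NULL, 5); (41, NULL, 5); (41, NULL, 5); (41, NULL, 5); (46, NULL, NULL); (NULL, 4, NULL); (NULL, 4, NULL); (NULL, 4, NULL); (NULL, 7, NULL); (NULL, 7, NULL); (NULL, NULL, NULL)

FULL OUTER JOIN keeps every row from both sides; unmatched rows get NULL for the other side's columns.
Matching on a.part_id = b.part_id. A NULL in a compared column never satisfies the condition.
- a[0] part_id=NULL → no match; kept with NULLs on the b side.
- a[1] part_id=4 → no match; kept with NULLs on the b side.
- a[2] part_id=4 → no match; kept with NULLs on the b side.
- a[3] part_id=7 → no match; kept with NULLs on the b side.
- a[4] part_id=7 → no match; kept with NULLs on the b side.
- a[5] part_id=4 → no match; kept with NULLs on the b side.
- plus 6 unmatched b row(s), each kept with NULL a columns.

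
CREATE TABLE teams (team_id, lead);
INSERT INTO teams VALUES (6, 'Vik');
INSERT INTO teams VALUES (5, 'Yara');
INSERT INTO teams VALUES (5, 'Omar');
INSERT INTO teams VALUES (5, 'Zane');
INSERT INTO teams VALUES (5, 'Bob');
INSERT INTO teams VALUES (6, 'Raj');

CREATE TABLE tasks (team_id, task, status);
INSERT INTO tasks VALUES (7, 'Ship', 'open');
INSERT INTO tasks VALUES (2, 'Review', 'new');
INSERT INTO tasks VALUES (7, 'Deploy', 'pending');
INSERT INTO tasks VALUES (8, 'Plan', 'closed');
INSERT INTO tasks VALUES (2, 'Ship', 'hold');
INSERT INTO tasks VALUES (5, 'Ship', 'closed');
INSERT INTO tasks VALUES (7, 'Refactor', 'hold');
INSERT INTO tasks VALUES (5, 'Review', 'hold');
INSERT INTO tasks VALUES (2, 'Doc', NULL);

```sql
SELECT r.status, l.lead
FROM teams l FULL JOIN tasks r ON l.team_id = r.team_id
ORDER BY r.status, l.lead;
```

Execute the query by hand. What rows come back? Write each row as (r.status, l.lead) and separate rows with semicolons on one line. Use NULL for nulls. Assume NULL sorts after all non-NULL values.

FULL OUTER JOIN keeps every row from both sides; unmatched rows get NULL for the other side's columns.
Matching on l.team_id = r.team_id.
Matched pairs: 8; unmatched l rows kept: 2; unmatched r rows kept: 7.

(closed, Bob); (closed, Omar); (closed, Yara); (closed, Zane); (closed, NULL); (hold, Bob); (hold, Omar); (hold, Yara); (hold, Zane); (hold, NULL); (hold, NULL); (new, NULL); (open, NULL); (pending, NULL); (NULL, Raj); (NULL, Vik); (NULL, NULL)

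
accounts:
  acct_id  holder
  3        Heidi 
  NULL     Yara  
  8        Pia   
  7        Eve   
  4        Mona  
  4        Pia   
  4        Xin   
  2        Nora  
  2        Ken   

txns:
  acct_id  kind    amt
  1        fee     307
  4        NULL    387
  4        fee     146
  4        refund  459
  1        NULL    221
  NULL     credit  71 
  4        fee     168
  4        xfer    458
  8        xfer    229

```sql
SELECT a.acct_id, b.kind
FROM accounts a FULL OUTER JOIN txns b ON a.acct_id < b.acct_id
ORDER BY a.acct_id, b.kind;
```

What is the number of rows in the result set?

27

FULL OUTER JOIN keeps every row from both sides; unmatched rows get NULL for the other side's columns.
Matching on a.acct_id < b.acct_id. A NULL in a compared column never satisfies the condition.
- acct_id=3: 6 matching b row(s), so 6 row(s) emitted.
- acct_id=NULL: no b row matches, row kept with b columns NULL.
- acct_id=8: no b row matches, row kept with b columns NULL.
- acct_id=7: 1 matching b row(s), so 1 row(s) emitted.
- acct_id=4: 1 matching b row(s), so 1 row(s) emitted.
- acct_id=4: 1 matching b row(s), so 1 row(s) emitted.
- acct_id=4: 1 matching b row(s), so 1 row(s) emitted.
- acct_id=2: 6 matching b row(s), so 6 row(s) emitted.
- acct_id=2: 6 matching b row(s), so 6 row(s) emitted.
- 3 b row(s) had no a match → kept, a columns NULL.
Total: 22 matched + 5 padded = 27 rows.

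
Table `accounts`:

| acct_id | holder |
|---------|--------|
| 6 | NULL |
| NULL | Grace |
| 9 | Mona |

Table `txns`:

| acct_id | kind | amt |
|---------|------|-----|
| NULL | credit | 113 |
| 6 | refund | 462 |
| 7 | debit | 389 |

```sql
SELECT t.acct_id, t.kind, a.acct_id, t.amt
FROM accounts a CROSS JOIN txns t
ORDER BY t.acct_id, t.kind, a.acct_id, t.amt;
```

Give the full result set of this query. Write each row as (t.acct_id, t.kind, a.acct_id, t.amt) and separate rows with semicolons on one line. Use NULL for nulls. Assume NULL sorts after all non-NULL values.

CROSS JOIN pairs every row of `accounts` with every row of `txns`: 3 × 3 = 9 rows.
After projecting and ordering:
t.acct_id | t.kind | a.acct_id | t.amt
6 | refund | 6 | 462
6 | refund | 9 | 462
6 | refund | NULL | 462
7 | debit | 6 | 389
7 | debit | 9 | 389
7 | debit | NULL | 389
NULL | credit | 6 | 113
NULL | credit | 9 | 113
NULL | credit | NULL | 113

(6, refund, 6, 462); (6, refund, 9, 462); (6, refund, NULL, 462); (7, debit, 6, 389); (7, debit, 9, 389); (7, debit, NULL, 389); (NULL, credit, 6, 113); (NULL, credit, 9, 113); (NULL, credit, NULL, 113)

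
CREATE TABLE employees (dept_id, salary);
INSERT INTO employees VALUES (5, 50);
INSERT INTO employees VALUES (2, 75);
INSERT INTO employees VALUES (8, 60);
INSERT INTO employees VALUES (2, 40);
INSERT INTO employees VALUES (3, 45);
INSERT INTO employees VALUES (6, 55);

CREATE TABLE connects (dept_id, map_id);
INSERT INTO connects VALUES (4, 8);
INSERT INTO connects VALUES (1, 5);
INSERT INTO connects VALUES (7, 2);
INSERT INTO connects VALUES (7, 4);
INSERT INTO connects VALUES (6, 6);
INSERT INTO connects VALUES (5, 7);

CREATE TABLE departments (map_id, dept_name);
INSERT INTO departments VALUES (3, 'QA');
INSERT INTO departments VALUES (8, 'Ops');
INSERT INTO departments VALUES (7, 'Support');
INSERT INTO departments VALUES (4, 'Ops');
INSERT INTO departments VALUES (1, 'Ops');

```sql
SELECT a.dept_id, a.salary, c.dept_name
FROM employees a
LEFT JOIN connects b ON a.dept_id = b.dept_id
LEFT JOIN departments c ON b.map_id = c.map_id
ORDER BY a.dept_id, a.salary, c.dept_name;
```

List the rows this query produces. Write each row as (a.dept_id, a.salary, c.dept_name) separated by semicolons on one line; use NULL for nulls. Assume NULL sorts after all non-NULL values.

(2, 40, NULL); (2, 75, NULL); (3, 45, NULL); (5, 50, Support); (6, 55, NULL); (8, 60, NULL)

Evaluate left to right. First `employees a LEFT JOIN connects b` on dept_id: 6 row(s).
Then LEFT JOIN `departments c` on map_id: each of those 6 rows is kept; rows whose b.map_id has no match in c get NULL for c's columns.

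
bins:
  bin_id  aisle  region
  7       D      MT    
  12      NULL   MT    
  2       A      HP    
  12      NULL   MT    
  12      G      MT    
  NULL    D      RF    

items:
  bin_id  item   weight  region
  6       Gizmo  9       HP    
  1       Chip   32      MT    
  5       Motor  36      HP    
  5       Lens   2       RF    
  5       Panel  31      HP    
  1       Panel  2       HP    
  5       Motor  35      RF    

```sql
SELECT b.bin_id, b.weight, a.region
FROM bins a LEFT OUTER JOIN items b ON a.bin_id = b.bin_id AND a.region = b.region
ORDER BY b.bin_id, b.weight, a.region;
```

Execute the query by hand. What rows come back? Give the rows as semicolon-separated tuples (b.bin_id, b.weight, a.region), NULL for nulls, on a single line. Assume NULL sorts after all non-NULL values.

(NULL, NULL, HP); (NULL, NULL, MT); (NULL, NULL, MT); (NULL, NULL, MT); (NULL, NULL, MT); (NULL, NULL, RF)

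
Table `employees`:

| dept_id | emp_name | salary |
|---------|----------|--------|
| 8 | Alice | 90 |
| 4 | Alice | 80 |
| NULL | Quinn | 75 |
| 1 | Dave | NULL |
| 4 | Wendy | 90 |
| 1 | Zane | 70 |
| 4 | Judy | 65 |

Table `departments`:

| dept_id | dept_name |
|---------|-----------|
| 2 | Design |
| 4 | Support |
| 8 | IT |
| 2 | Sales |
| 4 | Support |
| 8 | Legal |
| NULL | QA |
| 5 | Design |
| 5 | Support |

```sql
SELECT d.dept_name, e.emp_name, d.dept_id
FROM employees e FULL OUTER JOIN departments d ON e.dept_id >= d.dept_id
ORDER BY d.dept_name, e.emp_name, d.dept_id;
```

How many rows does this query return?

24

FULL OUTER JOIN keeps every row from both sides; unmatched rows get NULL for the other side's columns.
Matching on e.dept_id >= d.dept_id. A NULL in a compared column never satisfies the condition.
- e (dept_id=8) pairs with 8 row(s) of d.
- e (dept_id=4) pairs with 4 row(s) of d.
- e (dept_id=NULL) has no partner → padded with NULL.
- e (dept_id=1) has no partner → padded with NULL.
- e (dept_id=4) pairs with 4 row(s) of d.
- e (dept_id=1) has no partner → padded with NULL.
- e (dept_id=4) pairs with 4 row(s) of d.
- plus 1 unmatched d row(s), each kept with NULL e columns.
Total: 20 matched + 4 padded = 24 rows.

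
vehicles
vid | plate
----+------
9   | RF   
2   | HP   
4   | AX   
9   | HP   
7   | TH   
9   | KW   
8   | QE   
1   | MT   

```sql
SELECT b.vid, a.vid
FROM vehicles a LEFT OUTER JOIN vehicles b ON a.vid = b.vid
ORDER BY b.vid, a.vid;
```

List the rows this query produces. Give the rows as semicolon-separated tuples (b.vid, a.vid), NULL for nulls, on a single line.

(1, 1); (2, 2); (4, 4); (7, 7); (8, 8); (9, 9); (9, 9); (9, 9); (9, 9); (9, 9); (9, 9); (9, 9); (9, 9); (9, 9)

LEFT JOIN keeps every row from `vehicles a`; unmatched rows get NULL for `vehicles b`'s columns.
Matching on a.vid = b.vid.
- a row (vid=9): matches 3 b row(s) → 3 output row(s).
- a row (vid=2): matches 1 b row(s) → 1 output row(s).
- a row (vid=4): matches 1 b row(s) → 1 output row(s).
- a row (vid=9): matches 3 b row(s) → 3 output row(s).
- a row (vid=7): matches 1 b row(s) → 1 output row(s).
- a row (vid=9): matches 3 b row(s) → 3 output row(s).
- a row (vid=8): matches 1 b row(s) → 1 output row(s).
- a row (vid=1): matches 1 b row(s) → 1 output row(s).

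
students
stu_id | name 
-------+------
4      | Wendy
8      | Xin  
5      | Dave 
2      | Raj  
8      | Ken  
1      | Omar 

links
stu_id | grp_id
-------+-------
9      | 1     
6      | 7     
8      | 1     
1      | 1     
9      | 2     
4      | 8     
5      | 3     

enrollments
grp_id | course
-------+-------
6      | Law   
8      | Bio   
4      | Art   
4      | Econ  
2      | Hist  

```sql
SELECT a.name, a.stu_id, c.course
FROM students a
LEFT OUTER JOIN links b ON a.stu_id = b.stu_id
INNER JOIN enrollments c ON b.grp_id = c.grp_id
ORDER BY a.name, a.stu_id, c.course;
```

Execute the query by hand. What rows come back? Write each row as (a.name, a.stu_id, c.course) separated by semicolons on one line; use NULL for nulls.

Joins associate left-to-right: students LEFT JOIN links on stu_id gives 6 intermediate row(s).
Then INNER JOIN `enrollments c` on grp_id: keep only rows whose b.grp_id appears in c.

(Wendy, 4, Bio)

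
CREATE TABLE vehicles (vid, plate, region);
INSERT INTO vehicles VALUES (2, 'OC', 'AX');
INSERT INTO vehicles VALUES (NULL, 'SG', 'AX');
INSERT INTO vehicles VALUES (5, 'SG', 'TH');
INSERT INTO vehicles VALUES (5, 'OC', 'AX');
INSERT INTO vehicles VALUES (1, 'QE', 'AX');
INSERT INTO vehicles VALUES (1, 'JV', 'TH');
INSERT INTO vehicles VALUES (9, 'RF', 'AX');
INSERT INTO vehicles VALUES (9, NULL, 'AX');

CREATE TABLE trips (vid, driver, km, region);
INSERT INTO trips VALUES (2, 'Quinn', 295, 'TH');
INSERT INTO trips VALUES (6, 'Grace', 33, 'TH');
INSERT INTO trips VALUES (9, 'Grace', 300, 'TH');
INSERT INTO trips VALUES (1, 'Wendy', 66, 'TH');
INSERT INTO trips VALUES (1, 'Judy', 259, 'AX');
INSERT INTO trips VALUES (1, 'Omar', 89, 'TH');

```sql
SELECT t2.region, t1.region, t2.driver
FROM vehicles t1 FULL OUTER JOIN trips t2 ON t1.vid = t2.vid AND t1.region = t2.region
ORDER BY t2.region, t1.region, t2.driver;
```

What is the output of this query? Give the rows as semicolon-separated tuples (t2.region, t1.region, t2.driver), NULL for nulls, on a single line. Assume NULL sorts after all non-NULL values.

(AX, AX, Judy); (TH, TH, Omar); (TH, TH, Wendy); (TH, NULL, Grace); (TH, NULL, Grace); (TH, NULL, Quinn); (NULL, AX, NULL); (NULL, AX, NULL); (NULL, AX, NULL); (NULL, AX, NULL); (NULL, AX, NULL); (NULL, TH, NULL)

FULL OUTER JOIN keeps every row from both sides; unmatched rows get NULL for the other side's columns.
Matching on t1.vid = t2.vid AND t1.region = t2.region. A NULL in a compared column never satisfies the condition.
- t1 row (vid=2, region=AX): no match → kept, t2 columns NULL.
- t1 row (vid=NULL, region=AX): no match → kept, t2 columns NULL.
- t1 row (vid=5, region=TH): no match → kept, t2 columns NULL.
- t1 row (vid=5, region=AX): no match → kept, t2 columns NULL.
- t1 row (vid=1, region=AX): matches 1 t2 row(s) → 1 output row(s).
- t1 row (vid=1, region=TH): matches 2 t2 row(s) → 2 output row(s).
- t1 row (vid=9, region=AX): no match → kept, t2 columns NULL.
- t1 row (vid=9, region=AX): no match → kept, t2 columns NULL.
- 3 row(s) from t2 found no t1 partner → padded with NULL.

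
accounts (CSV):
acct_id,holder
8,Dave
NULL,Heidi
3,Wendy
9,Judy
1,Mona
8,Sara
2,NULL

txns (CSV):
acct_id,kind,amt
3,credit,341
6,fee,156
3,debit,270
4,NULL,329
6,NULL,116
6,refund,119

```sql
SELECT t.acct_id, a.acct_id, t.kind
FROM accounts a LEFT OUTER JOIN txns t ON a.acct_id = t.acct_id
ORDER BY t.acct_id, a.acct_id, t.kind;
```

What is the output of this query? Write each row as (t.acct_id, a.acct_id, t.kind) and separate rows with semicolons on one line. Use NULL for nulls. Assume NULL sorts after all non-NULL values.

(3, 3, credit); (3, 3, debit); (NULL, 1, NULL); (NULL, 2, NULL); (NULL, 8, NULL); (NULL, 8, NULL); (NULL, 9, NULL); (NULL, NULL, NULL)

LEFT JOIN keeps every row from `accounts`; unmatched rows get NULL for `txns`'s columns.
Matching on a.acct_id = t.acct_id. A NULL in a compared column never satisfies the condition.
- acct_id=8: no t row matches, row kept with t columns NULL.
- acct_id=NULL: no t row matches, row kept with t columns NULL.
- acct_id=3: 2 matching t row(s), so 2 row(s) emitted.
- acct_id=9: no t row matches, row kept with t columns NULL.
- acct_id=1: no t row matches, row kept with t columns NULL.
- acct_id=8: no t row matches, row kept with t columns NULL.
- acct_id=2: no t row matches, row kept with t columns NULL.
After projecting and ordering:
t.acct_id | a.acct_id | t.kind
3 | 3 | credit
3 | 3 | debit
NULL | 1 | NULL
NULL | 2 | NULL
NULL | 8 | NULL
NULL | 8 | NULL
NULL | 9 | NULL
NULL | NULL | NULL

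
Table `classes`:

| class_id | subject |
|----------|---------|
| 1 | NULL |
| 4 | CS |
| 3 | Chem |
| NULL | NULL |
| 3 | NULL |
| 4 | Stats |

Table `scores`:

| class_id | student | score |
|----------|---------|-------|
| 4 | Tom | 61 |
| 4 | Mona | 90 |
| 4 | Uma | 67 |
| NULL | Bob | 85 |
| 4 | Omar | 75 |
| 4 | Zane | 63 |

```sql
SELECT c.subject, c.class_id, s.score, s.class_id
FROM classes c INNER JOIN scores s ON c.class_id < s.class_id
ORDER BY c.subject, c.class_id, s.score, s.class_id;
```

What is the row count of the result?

15

INNER JOIN keeps only pairs where the ON condition holds.
Matching on c.class_id < s.class_id. A NULL in a compared column never satisfies the condition.
- class_id=1: 5 matching s row(s), so 5 row(s) emitted.
- class_id=4: no matching s row, dropped.
- class_id=3: 5 matching s row(s), so 5 row(s) emitted.
- class_id=NULL: no matching s row, dropped.
- class_id=3: 5 matching s row(s), so 5 row(s) emitted.
- class_id=4: no matching s row, dropped.
Total: 15 rows.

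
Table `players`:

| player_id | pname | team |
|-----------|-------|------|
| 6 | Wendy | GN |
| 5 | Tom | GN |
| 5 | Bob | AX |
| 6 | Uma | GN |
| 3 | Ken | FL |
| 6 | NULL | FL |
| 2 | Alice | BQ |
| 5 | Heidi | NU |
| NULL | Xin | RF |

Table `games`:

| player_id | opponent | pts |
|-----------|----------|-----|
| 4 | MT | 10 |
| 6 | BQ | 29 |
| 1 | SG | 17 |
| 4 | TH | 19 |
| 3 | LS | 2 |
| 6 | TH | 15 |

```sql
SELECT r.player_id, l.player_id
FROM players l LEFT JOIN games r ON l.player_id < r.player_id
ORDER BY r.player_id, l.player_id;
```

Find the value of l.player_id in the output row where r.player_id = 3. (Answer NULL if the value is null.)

2

LEFT JOIN keeps every row from `players`; unmatched rows get NULL for `games`'s columns.
Matching on l.player_id < r.player_id. A NULL in a compared column never satisfies the condition.
Matched pairs: 15; unmatched l rows kept: 4.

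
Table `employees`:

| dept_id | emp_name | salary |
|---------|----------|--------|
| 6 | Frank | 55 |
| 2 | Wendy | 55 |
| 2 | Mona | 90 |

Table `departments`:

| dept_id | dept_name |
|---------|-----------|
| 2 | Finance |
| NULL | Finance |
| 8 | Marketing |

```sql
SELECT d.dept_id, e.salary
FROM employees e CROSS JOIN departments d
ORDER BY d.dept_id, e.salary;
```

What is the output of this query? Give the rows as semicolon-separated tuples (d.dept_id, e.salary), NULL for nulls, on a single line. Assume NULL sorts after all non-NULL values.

CROSS JOIN pairs every row of `employees` with every row of `departments`: 3 × 3 = 9 rows.

(2, 55); (2, 55); (2, 90); (8, 55); (8, 55); (8, 90); (NULL, 55); (NULL, 55); (NULL, 90)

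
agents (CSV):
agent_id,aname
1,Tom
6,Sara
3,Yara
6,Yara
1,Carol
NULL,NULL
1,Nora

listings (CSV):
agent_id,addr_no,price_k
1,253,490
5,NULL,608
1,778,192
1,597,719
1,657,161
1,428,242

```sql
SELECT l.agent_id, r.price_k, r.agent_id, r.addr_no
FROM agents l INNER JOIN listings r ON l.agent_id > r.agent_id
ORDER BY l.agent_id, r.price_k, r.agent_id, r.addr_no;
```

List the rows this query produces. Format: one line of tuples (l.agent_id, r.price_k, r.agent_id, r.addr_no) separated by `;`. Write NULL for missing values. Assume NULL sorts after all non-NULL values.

(3, 161, 1, 657); (3, 192, 1, 778); (3, 242, 1, 428); (3, 490, 1, 253); (3, 719, 1, 597); (6, 161, 1, 657); (6, 161, 1, 657); (6, 192, 1, 778); (6, 192, 1, 778); (6, 242, 1, 428); (6, 242, 1, 428); (6, 490, 1, 253); (6, 490, 1, 253); (6, 608, 5, NULL); (6, 608, 5, NULL); (6, 719, 1, 597); (6, 719, 1, 597)

INNER JOIN keeps only pairs where the ON condition holds.
Matching on l.agent_id > r.agent_id. A NULL in a compared column never satisfies the condition.
- agent_id=1: no matching r row, dropped.
- agent_id=6: 6 matching r row(s), so 6 row(s) emitted.
- agent_id=3: 5 matching r row(s), so 5 row(s) emitted.
- agent_id=6: 6 matching r row(s), so 6 row(s) emitted.
- agent_id=1: no matching r row, dropped.
- agent_id=NULL: no matching r row, dropped.
- agent_id=1: no matching r row, dropped.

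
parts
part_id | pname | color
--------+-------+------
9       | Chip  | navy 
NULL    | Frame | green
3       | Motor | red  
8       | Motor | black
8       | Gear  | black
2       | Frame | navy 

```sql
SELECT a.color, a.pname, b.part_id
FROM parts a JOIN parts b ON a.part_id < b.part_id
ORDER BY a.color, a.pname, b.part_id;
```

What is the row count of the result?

9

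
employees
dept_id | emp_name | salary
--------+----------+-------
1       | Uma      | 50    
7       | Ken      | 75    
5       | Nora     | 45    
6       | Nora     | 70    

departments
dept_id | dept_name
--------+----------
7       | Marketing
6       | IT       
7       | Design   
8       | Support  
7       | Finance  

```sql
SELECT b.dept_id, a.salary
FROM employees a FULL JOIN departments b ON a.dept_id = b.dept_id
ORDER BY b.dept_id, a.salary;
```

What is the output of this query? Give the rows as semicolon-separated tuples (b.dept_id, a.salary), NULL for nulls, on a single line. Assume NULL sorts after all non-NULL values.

FULL OUTER JOIN keeps every row from both sides; unmatched rows get NULL for the other side's columns.
Matching on a.dept_id = b.dept_id.
Matched pairs: 4; unmatched a rows kept: 2; unmatched b rows kept: 1.

(6, 70); (7, 75); (7, 75); (7, 75); (8, NULL); (NULL, 45); (NULL, 50)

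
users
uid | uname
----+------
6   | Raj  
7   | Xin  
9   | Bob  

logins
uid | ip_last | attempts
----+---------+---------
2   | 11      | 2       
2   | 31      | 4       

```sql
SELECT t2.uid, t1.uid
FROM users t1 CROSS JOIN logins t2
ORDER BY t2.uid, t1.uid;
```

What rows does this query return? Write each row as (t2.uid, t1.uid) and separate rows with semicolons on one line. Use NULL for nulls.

CROSS JOIN pairs every row of `users` with every row of `logins`: 3 × 2 = 6 rows.

(2, 6); (2, 6); (2, 7); (2, 7); (2, 9); (2, 9)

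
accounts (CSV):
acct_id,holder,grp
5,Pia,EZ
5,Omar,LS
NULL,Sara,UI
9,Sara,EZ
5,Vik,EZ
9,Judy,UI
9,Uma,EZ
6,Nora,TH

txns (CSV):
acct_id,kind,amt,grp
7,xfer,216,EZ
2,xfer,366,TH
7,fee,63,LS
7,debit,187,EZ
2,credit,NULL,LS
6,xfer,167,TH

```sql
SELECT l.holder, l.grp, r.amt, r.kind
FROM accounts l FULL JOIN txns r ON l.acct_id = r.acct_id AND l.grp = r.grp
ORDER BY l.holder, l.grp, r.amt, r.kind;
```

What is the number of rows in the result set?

13

FULL OUTER JOIN keeps every row from both sides; unmatched rows get NULL for the other side's columns.
Matching on l.acct_id = r.acct_id AND l.grp = r.grp. A NULL in a compared column never satisfies the condition.
- acct_id=5, grp=EZ: no r row matches, row kept with r columns NULL.
- acct_id=5, grp=LS: no r row matches, row kept with r columns NULL.
- acct_id=NULL, grp=UI: no r row matches, row kept with r columns NULL.
- acct_id=9, grp=EZ: no r row matches, row kept with r columns NULL.
- acct_id=5, grp=EZ: no r row matches, row kept with r columns NULL.
- acct_id=9, grp=UI: no r row matches, row kept with r columns NULL.
- acct_id=9, grp=EZ: no r row matches, row kept with r columns NULL.
- acct_id=6, grp=TH: 1 matching r row(s), so 1 row(s) emitted.
- 5 r row(s) had no l match → kept, l columns NULL.
Total: 1 matched + 12 padded = 13 rows.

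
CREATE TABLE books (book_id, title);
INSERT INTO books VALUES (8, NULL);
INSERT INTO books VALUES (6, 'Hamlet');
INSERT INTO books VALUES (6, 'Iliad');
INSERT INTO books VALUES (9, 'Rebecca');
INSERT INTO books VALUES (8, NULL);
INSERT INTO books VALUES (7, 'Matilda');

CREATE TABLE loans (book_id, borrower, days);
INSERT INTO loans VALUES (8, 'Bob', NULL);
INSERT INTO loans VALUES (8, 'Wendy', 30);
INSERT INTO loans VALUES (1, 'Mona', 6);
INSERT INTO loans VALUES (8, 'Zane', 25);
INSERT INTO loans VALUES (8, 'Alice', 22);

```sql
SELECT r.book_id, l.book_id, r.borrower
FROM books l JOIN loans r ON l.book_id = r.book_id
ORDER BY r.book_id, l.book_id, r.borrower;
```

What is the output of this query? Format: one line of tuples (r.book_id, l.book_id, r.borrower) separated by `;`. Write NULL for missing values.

(8, 8, Alice); (8, 8, Alice); (8, 8, Bob); (8, 8, Bob); (8, 8, Wendy); (8, 8, Wendy); (8, 8, Zane); (8, 8, Zane)

INNER JOIN keeps only pairs where the ON condition holds.
Matching on l.book_id = r.book_id.
- book_id=8: 4 matching r row(s), so 4 row(s) emitted.
- book_id=6: no matching r row, dropped.
- book_id=6: no matching r row, dropped.
- book_id=9: no matching r row, dropped.
- book_id=8: 4 matching r row(s), so 4 row(s) emitted.
- book_id=7: no matching r row, dropped.
After projecting and ordering:
r.book_id | l.book_id | r.borrower
8 | 8 | Alice
8 | 8 | Alice
8 | 8 | Bob
8 | 8 | Bob
8 | 8 | Wendy
8 | 8 | Wendy
8 | 8 | Zane
8 | 8 | Zane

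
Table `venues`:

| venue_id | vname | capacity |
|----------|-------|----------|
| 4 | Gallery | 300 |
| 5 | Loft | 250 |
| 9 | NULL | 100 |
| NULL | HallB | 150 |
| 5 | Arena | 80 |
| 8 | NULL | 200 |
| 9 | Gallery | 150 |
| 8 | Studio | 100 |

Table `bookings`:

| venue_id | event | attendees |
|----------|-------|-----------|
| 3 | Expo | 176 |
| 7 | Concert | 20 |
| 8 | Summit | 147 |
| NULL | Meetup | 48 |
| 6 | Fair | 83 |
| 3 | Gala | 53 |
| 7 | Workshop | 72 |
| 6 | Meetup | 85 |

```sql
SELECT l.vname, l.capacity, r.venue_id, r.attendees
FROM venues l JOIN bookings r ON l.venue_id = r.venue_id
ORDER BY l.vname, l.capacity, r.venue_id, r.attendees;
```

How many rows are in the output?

INNER JOIN keeps only pairs where the ON condition holds.
Matching on l.venue_id = r.venue_id. A NULL in a compared column never satisfies the condition.
- l[0] venue_id=4 → no match; dropped.
- l[1] venue_id=5 → no match; dropped.
- l[2] venue_id=9 → no match; dropped.
- l[3] venue_id=NULL → no match; dropped.
- l[4] venue_id=5 → no match; dropped.
- l[5] venue_id=8 → 1 match(es) in r → 1 row(s).
- l[6] venue_id=9 → no match; dropped.
- l[7] venue_id=8 → 1 match(es) in r → 1 row(s).
Total: 2 rows.

2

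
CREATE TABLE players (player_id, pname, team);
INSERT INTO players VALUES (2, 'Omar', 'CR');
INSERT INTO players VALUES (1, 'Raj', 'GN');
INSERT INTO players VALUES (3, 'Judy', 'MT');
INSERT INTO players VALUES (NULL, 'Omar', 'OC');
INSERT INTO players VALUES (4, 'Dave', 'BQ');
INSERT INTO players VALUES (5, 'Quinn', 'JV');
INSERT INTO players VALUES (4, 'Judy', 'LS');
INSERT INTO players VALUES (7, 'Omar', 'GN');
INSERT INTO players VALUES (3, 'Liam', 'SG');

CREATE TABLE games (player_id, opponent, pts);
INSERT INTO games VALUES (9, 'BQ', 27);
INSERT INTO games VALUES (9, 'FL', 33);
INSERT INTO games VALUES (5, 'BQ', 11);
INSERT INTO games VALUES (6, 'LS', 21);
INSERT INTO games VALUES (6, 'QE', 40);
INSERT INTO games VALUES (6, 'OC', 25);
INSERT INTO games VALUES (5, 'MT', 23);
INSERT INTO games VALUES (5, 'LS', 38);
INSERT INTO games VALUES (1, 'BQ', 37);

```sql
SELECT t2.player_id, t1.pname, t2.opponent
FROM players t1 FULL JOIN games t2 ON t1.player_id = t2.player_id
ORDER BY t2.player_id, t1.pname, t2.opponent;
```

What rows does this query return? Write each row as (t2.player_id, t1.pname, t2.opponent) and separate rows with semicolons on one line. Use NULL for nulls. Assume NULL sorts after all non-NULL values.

(1, Raj, BQ); (5, Quinn, BQ); (5, Quinn, LS); (5, Quinn, MT); (6, NULL, LS); (6, NULL, OC); (6, NULL, QE); (9, NULL, BQ); (9, NULL, FL); (NULL, Dave, NULL); (NULL, Judy, NULL); (NULL, Judy, NULL); (NULL, Liam, NULL); (NULL, Omar, NULL); (NULL, Omar, NULL); (NULL, Omar, NULL)

FULL OUTER JOIN keeps every row from both sides; unmatched rows get NULL for the other side's columns.
Matching on t1.player_id = t2.player_id. A NULL in a compared column never satisfies the condition.
- t1 row (player_id=2): no match → kept, t2 columns NULL.
- t1 row (player_id=1): matches 1 t2 row(s) → 1 output row(s).
- t1 row (player_id=3): no match → kept, t2 columns NULL.
- t1 row (player_id=NULL): no match → kept, t2 columns NULL.
- t1 row (player_id=4): no match → kept, t2 columns NULL.
- t1 row (player_id=5): matches 3 t2 row(s) → 3 output row(s).
- t1 row (player_id=4): no match → kept, t2 columns NULL.
- t1 row (player_id=7): no match → kept, t2 columns NULL.
- t1 row (player_id=3): no match → kept, t2 columns NULL.
- 5 row(s) from t2 found no t1 partner → padded with NULL.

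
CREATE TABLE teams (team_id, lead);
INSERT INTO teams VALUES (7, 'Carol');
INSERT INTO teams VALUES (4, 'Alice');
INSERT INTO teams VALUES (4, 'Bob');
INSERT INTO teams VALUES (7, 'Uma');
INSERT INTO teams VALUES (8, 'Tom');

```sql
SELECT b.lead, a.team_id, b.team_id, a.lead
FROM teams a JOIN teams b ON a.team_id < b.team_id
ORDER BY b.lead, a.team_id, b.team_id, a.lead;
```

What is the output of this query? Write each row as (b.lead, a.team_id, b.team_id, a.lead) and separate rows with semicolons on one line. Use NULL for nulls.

(Carol, 4, 7, Alice); (Carol, 4, 7, Bob); (Tom, 4, 8, Alice); (Tom, 4, 8, Bob); (Tom, 7, 8, Carol); (Tom, 7, 8, Uma); (Uma, 4, 7, Alice); (Uma, 4, 7, Bob)

INNER JOIN keeps only pairs where the ON condition holds.
Matching on a.team_id < b.team_id.
Matched pairs: 8.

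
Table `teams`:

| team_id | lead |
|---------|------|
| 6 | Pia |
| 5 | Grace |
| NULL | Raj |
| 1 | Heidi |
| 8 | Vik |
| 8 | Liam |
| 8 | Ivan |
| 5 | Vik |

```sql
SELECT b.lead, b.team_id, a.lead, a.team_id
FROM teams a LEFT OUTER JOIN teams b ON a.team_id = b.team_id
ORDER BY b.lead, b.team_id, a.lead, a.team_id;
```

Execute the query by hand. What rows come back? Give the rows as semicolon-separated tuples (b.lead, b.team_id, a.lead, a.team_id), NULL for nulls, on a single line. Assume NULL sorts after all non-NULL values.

(Grace, 5, Grace, 5); (Grace, 5, Vik, 5); (Heidi, 1, Heidi, 1); (Ivan, 8, Ivan, 8); (Ivan, 8, Liam, 8); (Ivan, 8, Vik, 8); (Liam, 8, Ivan, 8); (Liam, 8, Liam, 8); (Liam, 8, Vik, 8); (Pia, 6, Pia, 6); (Vik, 5, Grace, 5); (Vik, 5, Vik, 5); (Vik, 8, Ivan, 8); (Vik, 8, Liam, 8); (Vik, 8, Vik, 8); (NULL, NULL, Raj, NULL)

LEFT JOIN keeps every row from `teams a`; unmatched rows get NULL for `teams b`'s columns.
Matching on a.team_id = b.team_id. A NULL in a compared column never satisfies the condition.
- a[0] team_id=6 → 1 match(es) in b → 1 row(s).
- a[1] team_id=5 → 2 match(es) in b → 2 row(s).
- a[2] team_id=NULL → no match; kept with NULLs on the b side.
- a[3] team_id=1 → 1 match(es) in b → 1 row(s).
- a[4] team_id=8 → 3 match(es) in b → 3 row(s).
- a[5] team_id=8 → 3 match(es) in b → 3 row(s).
- a[6] team_id=8 → 3 match(es) in b → 3 row(s).
- a[7] team_id=5 → 2 match(es) in b → 2 row(s).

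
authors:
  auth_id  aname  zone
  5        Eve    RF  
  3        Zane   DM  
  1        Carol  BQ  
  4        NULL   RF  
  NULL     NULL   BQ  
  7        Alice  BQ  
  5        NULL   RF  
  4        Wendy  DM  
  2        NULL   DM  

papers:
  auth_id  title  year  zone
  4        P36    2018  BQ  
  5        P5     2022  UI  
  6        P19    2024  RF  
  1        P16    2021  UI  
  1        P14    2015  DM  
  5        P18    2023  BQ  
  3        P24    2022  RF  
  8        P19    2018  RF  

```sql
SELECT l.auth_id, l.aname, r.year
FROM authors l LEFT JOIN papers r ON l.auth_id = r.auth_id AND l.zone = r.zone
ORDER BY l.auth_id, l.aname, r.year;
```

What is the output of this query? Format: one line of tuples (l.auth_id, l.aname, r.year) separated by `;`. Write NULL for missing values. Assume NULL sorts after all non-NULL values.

(1, Carol, NULL); (2, NULL, NULL); (3, Zane, NULL); (4, Wendy, NULL); (4, NULL, NULL); (5, Eve, NULL); (5, NULL, NULL); (7, Alice, NULL); (NULL, NULL, NULL)

LEFT JOIN keeps every row from `authors`; unmatched rows get NULL for `papers`'s columns.
Matching on l.auth_id = r.auth_id AND l.zone = r.zone. A NULL in a compared column never satisfies the condition.
- auth_id=5, zone=RF: no r row matches, row kept with r columns NULL.
- auth_id=3, zone=DM: no r row matches, row kept with r columns NULL.
- auth_id=1, zone=BQ: no r row matches, row kept with r columns NULL.
- auth_id=4, zone=RF: no r row matches, row kept with r columns NULL.
- auth_id=NULL, zone=BQ: no r row matches, row kept with r columns NULL.
- auth_id=7, zone=BQ: no r row matches, row kept with r columns NULL.
- auth_id=5, zone=RF: no r row matches, row kept with r columns NULL.
- auth_id=4, zone=DM: no r row matches, row kept with r columns NULL.
- auth_id=2, zone=DM: no r row matches, row kept with r columns NULL.
After projecting and ordering:
l.auth_id | l.aname | r.year
1 | Carol | NULL
2 | NULL | NULL
3 | Zane | NULL
4 | Wendy | NULL
4 | NULL | NULL
5 | Eve | NULL
5 | NULL | NULL
7 | Alice | NULL
NULL | NULL | NULL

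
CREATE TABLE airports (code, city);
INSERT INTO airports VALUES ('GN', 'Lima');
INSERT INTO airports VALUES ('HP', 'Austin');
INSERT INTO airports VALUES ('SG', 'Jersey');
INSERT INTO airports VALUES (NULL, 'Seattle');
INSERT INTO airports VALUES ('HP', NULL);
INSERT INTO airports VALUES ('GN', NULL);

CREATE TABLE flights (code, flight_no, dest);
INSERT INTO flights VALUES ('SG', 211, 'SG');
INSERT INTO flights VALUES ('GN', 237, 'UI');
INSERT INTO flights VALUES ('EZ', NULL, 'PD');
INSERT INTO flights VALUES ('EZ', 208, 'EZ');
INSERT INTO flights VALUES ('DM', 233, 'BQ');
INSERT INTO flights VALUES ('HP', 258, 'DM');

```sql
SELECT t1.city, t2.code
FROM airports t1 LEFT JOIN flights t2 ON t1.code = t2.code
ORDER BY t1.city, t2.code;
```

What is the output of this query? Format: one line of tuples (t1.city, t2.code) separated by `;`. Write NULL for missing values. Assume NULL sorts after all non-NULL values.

LEFT JOIN keeps every row from `airports`; unmatched rows get NULL for `flights`'s columns.
Matching on t1.code = t2.code. A NULL in a compared column never satisfies the condition.
- t1 row (code=GN): matches 1 t2 row(s) → 1 output row(s).
- t1 row (code=HP): matches 1 t2 row(s) → 1 output row(s).
- t1 row (code=SG): matches 1 t2 row(s) → 1 output row(s).
- t1 row (code=NULL): no match → kept, t2 columns NULL.
- t1 row (code=HP): matches 1 t2 row(s) → 1 output row(s).
- t1 row (code=GN): matches 1 t2 row(s) → 1 output row(s).
After projecting and ordering:
t1.city | t2.code
Austin | HP
Jersey | SG
Lima | GN
Seattle | NULL
NULL | GN
NULL | HP

(Austin, HP); (Jersey, SG); (Lima, GN); (Seattle, NULL); (NULL, GN); (NULL, HP)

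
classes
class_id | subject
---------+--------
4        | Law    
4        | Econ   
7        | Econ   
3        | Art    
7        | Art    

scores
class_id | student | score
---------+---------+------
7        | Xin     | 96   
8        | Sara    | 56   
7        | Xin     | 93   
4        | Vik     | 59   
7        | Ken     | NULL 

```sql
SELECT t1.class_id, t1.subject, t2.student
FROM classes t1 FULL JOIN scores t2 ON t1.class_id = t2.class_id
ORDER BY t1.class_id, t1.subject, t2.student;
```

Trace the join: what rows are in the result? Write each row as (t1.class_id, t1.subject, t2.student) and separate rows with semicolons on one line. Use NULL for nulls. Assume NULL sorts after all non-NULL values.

(3, Art, NULL); (4, Econ, Vik); (4, Law, Vik); (7, Art, Ken); (7, Art, Xin); (7, Art, Xin); (7, Econ, Ken); (7, Econ, Xin); (7, Econ, Xin); (NULL, NULL, Sara)

FULL OUTER JOIN keeps every row from both sides; unmatched rows get NULL for the other side's columns.
Matching on t1.class_id = t2.class_id.
- t1[0] class_id=4 → 1 match(es) in t2 → 1 row(s).
- t1[1] class_id=4 → 1 match(es) in t2 → 1 row(s).
- t1[2] class_id=7 → 3 match(es) in t2 → 3 row(s).
- t1[3] class_id=3 → no match; kept with NULLs on the t2 side.
- t1[4] class_id=7 → 3 match(es) in t2 → 3 row(s).
- 1 t2 row(s) had no t1 match → kept, t1 columns NULL.
After projecting and ordering:
t1.class_id | t1.subject | t2.student
3 | Art | NULL
4 | Econ | Vik
4 | Law | Vik
7 | Art | Ken
7 | Art | Xin
7 | Art | Xin
7 | Econ | Ken
7 | Econ | Xin
7 | Econ | Xin
NULL | NULL | Sara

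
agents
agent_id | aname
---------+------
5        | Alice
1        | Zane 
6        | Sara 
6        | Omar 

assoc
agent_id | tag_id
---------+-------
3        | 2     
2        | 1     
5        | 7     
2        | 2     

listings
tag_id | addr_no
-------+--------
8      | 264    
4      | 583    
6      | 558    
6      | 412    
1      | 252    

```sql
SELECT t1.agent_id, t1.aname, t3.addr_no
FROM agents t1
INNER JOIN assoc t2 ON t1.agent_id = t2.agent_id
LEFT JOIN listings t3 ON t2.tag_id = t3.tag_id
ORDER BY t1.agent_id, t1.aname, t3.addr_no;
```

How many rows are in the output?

1

Evaluate left to right. First `agents t1 INNER JOIN assoc t2` on agent_id: 1 row(s).
Then LEFT JOIN `listings t3` on tag_id: each of those 1 rows is kept; rows whose t2.tag_id has no match in t3 get NULL for t3's columns.
Result: 1 row(s).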